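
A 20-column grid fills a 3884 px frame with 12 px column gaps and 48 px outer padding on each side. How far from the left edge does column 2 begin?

238 px

Take off 96 px of margins, leaving 3788 px.
3788 − 19·12 = 3560; ÷20 gives c = 178 px.
Each column+gutter stride is 190 px; 1 of them past the 48 px margin is 48 + 190 = 238 px.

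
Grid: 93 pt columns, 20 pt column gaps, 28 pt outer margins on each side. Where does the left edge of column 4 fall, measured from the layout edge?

367 pt

Each column+gutter stride is 113 pt; 3 of them past the 28 pt margin is 28 + 339 = 367 pt.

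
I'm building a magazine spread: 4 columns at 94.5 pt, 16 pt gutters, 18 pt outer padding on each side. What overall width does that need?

Adding margins, columns and gutters: 36 + 378 + 48 = 462 pt.

462 pt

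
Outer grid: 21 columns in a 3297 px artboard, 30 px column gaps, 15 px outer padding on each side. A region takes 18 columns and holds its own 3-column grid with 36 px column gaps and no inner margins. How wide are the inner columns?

908 px

Inside the margins: 3297 − 30 = 3267 px.
Subtracting 20 column gaps of 30 leaves 2667 for 21 columns, so c = 127 px.
18-column span = 18·127 + 17·30 = 2796 px.
Subtracting 2 column gaps of 36 leaves 2724 for 3 columns, so d = 908 px.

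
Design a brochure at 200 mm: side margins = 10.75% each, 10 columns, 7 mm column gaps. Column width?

Each margin = 10.75% of 200 = 21.5 mm; content = 200 − 2·21.5 = 157 mm.
10c + 9·7 = 157 → 10c = 94 → c = 9.4 mm.

9.4 mm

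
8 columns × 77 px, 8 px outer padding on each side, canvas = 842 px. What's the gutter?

Subtract both margins: 842 − 2·8 = 826 px.
Columns use 616 px, leaving 210 px across 7 gutters = 30 px each.

30 px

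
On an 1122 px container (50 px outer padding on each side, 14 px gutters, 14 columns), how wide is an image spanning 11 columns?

800 px

Content width = 1122 − 2·50 = 1022 px.
14 columns + 13 gutters: 14c + 13·14 = 1022.
14c = 1022 − 182 = 840, so c = 60 px.
Span of 11: 11·60 + 10·14 = 660 + 140 = 800 px.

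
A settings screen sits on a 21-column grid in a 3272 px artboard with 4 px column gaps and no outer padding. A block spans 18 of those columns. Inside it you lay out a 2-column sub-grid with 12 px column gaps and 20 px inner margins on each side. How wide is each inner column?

1376 px

3272 − 20·4 = 3192; ÷21 gives c = 152 px.
Span of 18: 18·152 + 17·4 = 2736 + 68 = 2804 px.
Inner content = 2804 − 2·20 = 2764 px.
2764 − 1·12 = 2752; ÷2 gives d = 1376 px.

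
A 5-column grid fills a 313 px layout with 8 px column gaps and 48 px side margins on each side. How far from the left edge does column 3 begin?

138 px

Inside the margins: 313 − 96 = 217 px.
Subtracting 4 column gaps of 8 leaves 185 for 5 columns, so c = 37 px.
Each column+gutter stride is 45 px; 2 of them past the 48 px margin is 48 + 90 = 138 px.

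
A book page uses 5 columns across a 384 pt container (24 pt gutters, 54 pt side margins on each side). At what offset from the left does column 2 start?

Inside the margins: 384 − 108 = 276 pt.
5 columns + 4 gutters: 5c + 4·24 = 276.
5c = 276 − 96 = 180, so c = 36 pt.
Each column+gutter stride is 60 pt; 1 of them past the 54 pt margin is 54 + 60 = 114 pt.

114 pt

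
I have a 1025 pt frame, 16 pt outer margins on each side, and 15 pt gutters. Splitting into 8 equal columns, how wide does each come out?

111 pt

Content width = 1025 − 2·16 = 993 pt.
993 − 7·15 = 888; ÷8 gives c = 111 pt.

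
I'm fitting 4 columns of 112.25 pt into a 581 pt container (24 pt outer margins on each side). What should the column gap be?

Content width = 581 − 2·24 = 533 pt.
4 columns take 4·112.25 = 449 pt; remaining 84 splits into 3 column gaps.
g = 84 / 3 = 28 pt.

28 pt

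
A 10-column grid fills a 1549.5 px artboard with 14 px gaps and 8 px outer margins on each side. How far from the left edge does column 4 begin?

472.25 px

Content = 1549.5 − 2·8 = 1533.5 px.
10c + 9·14 = 1533.5 → 10c = 1407.5 → c = 140.75 px.
Column 4 starts at margin + 3·(column + gutter) = 8 + 3·154.75 = 472.25 px.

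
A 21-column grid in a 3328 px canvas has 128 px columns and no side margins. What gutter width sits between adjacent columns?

32 px

21 columns take 21·128 = 2688 px; remaining 640 splits into 20 gutters.
g = 640 / 20 = 32 px.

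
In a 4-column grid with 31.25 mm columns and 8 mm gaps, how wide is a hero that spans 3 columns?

Span of 3: 3·31.25 + 2·8 = 93.75 + 16 = 109.75 mm.

109.75 mm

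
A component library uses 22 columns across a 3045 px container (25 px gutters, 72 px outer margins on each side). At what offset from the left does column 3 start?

338 px

Content = 3045 − 2·72 = 2901 px.
22c + 21·25 = 2901 → 22c = 2376 → c = 108 px.
Each column+gutter stride is 133 px; 2 of them past the 72 px margin is 72 + 266 = 338 px.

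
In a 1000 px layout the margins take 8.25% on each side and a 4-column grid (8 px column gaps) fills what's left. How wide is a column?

Margins: 8.25% × 1000 = 82.5 px each, so content = 1000 − 165 = 835 px.
Subtracting 3 column gaps of 8 leaves 811 for 4 columns, so c = 202.75 px.

202.75 px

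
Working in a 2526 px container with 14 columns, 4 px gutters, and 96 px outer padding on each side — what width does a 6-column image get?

Content width = 2526 − 2·96 = 2334 px.
14 columns + 13 gutters: 14c + 13·4 = 2334.
14c = 2334 − 52 = 2282, so c = 163 px.
Span of 6: 6·163 + 5·4 = 978 + 20 = 998 px.

998 px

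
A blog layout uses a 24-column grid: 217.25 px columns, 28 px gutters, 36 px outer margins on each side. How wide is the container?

Adding margins, columns and gutters: 72 + 5214 + 644 = 5930 px.

5930 px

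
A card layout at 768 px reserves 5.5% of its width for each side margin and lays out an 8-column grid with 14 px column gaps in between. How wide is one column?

Each margin = 5.5% of 768 = 42.24 px; content = 768 − 2·42.24 = 683.52 px.
8 columns + 7 column gaps: 8c + 7·14 = 683.52.
8c = 683.52 − 98 = 585.52, so c = 73.19 px.

73.19 px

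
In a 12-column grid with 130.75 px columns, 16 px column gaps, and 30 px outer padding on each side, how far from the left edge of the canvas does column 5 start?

Before column 5: the margin + 4 columns + 4 column gaps.
Offset = 30 + 4·(130.75 + 16) = 30 + 587 = 617 px.

617 px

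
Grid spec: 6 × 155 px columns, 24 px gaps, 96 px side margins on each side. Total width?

Total width: 2·96 + 6·155 + 5·24 = 1242 px.

1242 px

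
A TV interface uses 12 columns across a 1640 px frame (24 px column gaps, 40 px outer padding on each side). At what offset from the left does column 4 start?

436 px

Content = 1640 − 2·40 = 1560 px.
Subtracting 11 column gaps of 24 leaves 1296 for 12 columns, so c = 108 px.
Column 4 starts at margin + 3·(column + gutter) = 40 + 3·132 = 436 px.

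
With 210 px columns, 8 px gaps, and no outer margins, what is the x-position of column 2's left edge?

No margin, so column 2 starts at 1·(column + gutter) = 1·218 = 218 px.

218 px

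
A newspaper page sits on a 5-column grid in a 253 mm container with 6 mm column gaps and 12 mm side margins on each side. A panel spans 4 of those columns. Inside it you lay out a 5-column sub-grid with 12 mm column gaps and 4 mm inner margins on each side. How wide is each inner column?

Inside the margins: 253 − 24 = 229 mm.
5c + 4·6 = 229 → 5c = 205 → c = 41 mm.
Span of 4: 4·41 + 3·6 = 164 + 18 = 182 mm.
Inner content = 182 − 2·4 = 174 mm.
5 columns + 4 column gaps: 5d + 4·12 = 174.
5d = 174 − 48 = 126, so d = 25.2 mm.

25.2 mm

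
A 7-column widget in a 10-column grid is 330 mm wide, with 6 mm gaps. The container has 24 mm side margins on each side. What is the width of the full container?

7c + 6·6 = 330 → 7c = 294 → c = 42 mm.
Adding margins, columns and gutters: 48 + 420 + 54 = 522 mm.

522 mm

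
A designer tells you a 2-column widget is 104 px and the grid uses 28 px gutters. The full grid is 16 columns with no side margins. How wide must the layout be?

1028 px

Subtracting 1 gutter of 28 leaves 76 for 2 columns, so c = 38 px.
Summing: 608 + 420 = 1028 px.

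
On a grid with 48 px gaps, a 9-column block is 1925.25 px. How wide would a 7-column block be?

1925.25 − 8·48 = 1541.25; ÷9 gives c = 171.25 px.
Span of 7: 7·171.25 + 6·48 = 1198.75 + 288 = 1486.75 px.

1486.75 px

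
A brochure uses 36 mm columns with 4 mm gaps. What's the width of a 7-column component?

7-column span = 7·36 + 6·4 = 276 mm.

276 mm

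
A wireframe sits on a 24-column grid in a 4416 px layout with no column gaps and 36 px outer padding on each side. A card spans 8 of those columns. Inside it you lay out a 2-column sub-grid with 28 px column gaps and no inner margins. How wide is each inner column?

710 px

Take off 72 px of margins, leaving 4344 px.
With no column gaps, each column is 4344/24 = 181 px.
With no column gaps, 8 columns span 8·181 = 1448 px.
Subtracting 1 column gap of 28 leaves 1420 for 2 columns, so d = 710 px.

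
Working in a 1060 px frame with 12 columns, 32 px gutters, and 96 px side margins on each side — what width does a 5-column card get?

343 px

Subtract both margins: 1060 − 2·96 = 868 px.
12 columns + 11 gutters: 12c + 11·32 = 868.
12c = 868 − 352 = 516, so c = 43 px.
5-column span = 5·43 + 4·32 = 343 px.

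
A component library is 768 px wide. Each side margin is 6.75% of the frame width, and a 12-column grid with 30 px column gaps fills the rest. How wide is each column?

Margins: 6.75% × 768 = 51.84 px each, so content = 768 − 103.68 = 664.32 px.
Subtracting 11 column gaps of 30 leaves 334.32 for 12 columns, so c = 27.86 px.

27.86 px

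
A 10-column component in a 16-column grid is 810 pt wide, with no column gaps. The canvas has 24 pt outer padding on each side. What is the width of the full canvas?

1344 pt

810 / 10 = 81 pt per column.
Canvas = 2·24 + 16·81 = 48 + 1296 = 1344 pt.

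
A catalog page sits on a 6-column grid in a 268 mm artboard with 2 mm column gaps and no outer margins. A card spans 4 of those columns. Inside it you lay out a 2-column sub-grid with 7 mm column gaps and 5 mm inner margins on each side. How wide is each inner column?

Subtracting 5 column gaps of 2 leaves 258 for 6 columns, so c = 43 mm.
Span of 4: 4·43 + 3·2 = 172 + 6 = 178 mm.
Inner content = 178 − 2·5 = 168 mm.
2d + 1·7 = 168 → 2d = 161 → d = 80.5 mm.

80.5 mm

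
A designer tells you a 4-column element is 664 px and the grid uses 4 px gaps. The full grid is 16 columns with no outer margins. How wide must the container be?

4 columns + 3 gaps: 4c + 3·4 = 664.
4c = 664 − 12 = 652, so c = 163 px.
Summing: 2608 + 60 = 2668 px.

2668 px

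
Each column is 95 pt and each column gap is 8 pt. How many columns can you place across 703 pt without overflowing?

6 columns: 6·95 + 5·8 = 610 pt ≤ 703.
7 columns: 713 pt > 703. So 6.

6 columns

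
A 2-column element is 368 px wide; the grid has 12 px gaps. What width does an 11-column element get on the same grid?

2078 px

368 − 1·12 = 356; ÷2 gives c = 178 px.
11-column span = 11·178 + 10·12 = 2078 px.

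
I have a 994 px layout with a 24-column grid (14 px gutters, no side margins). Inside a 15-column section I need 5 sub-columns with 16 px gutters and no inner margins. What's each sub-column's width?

110.4 px

24 columns + 23 gutters: 24c + 23·14 = 994.
24c = 994 − 322 = 672, so c = 28 px.
Span of 15: 15·28 + 14·14 = 420 + 196 = 616 px.
Subtracting 4 gutters of 16 leaves 552 for 5 columns, so d = 110.4 px.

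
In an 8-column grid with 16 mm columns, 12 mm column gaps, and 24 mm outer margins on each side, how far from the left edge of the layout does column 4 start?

108 mm

Each column+gutter stride is 28 mm; 3 of them past the 24 mm margin is 24 + 84 = 108 mm.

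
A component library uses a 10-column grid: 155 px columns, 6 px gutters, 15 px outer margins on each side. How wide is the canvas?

Adding margins, columns and gutters: 30 + 1550 + 54 = 1634 px.

1634 px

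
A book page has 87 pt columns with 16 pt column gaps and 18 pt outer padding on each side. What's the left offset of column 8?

Column 8 starts at margin + 7·(column + gutter) = 18 + 7·103 = 739 pt.

739 pt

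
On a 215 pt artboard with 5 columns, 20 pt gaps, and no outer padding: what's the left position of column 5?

188 pt

215 − 4·20 = 135; ÷5 gives c = 27 pt.
No margin, so column 5 starts at 4·(column + gutter) = 4·47 = 188 pt.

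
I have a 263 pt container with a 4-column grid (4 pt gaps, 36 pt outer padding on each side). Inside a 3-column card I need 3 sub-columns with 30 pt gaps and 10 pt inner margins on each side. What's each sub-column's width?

Take off 72 pt of margins, leaving 191 pt.
Subtracting 3 gaps of 4 leaves 179 for 4 columns, so c = 44.75 pt.
3-column span = 3·44.75 + 2·4 = 142.25 pt.
Inner content = 142.25 − 2·10 = 122.25 pt.
Subtracting 2 gaps of 30 leaves 62.25 for 3 columns, so d = 20.75 pt.

20.75 pt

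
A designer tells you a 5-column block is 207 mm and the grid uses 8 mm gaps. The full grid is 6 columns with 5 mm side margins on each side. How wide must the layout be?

Subtracting 4 gaps of 8 leaves 175 for 5 columns, so c = 35 mm.
Adding margins, columns and gutters: 10 + 210 + 40 = 260 mm.

260 mm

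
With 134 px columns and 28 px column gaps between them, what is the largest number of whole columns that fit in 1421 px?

8 columns

Each extra column adds 134 + 28 = 162 px.
(1421 + 28) / 162 = 8.94, so 8 columns fit.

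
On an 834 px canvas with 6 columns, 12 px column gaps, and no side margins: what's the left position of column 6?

705 px

Subtracting 5 column gaps of 12 leaves 774 for 6 columns, so c = 129 px.
No margin, so column 6 starts at 5·(column + gutter) = 5·141 = 705 px.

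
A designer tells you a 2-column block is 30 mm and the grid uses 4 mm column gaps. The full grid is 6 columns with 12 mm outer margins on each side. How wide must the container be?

Subtracting 1 column gap of 4 leaves 26 for 2 columns, so c = 13 mm.
Container = 2·12 + 6·13 + 5·4 = 24 + 78 + 20 = 122 mm.

122 mm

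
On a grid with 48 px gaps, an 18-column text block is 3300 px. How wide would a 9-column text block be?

1626 px

3300 − 17·48 = 2484; ÷18 gives c = 138 px.
Span of 9: 9·138 + 8·48 = 1242 + 384 = 1626 px.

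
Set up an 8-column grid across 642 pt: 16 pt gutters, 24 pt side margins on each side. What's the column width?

60.25 pt

Content width = 642 − 2·24 = 594 pt.
8c + 7·16 = 594 → 8c = 482 → c = 60.25 pt.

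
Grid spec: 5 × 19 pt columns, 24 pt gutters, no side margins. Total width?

Total width: 5·19 + 4·24 = 191 pt.

191 pt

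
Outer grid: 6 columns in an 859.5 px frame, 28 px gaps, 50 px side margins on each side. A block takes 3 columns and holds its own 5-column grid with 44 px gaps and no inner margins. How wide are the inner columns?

37.95 px

Outer content = 859.5 − 2·50 = 759.5 px.
6 columns + 5 gaps: 6c + 5·28 = 759.5.
6c = 759.5 − 140 = 619.5, so c = 103.25 px.
3 columns plus 2 gaps: 309.75 + 56 = 365.75 px.
5 columns + 4 gaps: 5d + 4·44 = 365.75.
5d = 365.75 − 176 = 189.75, so d = 37.95 px.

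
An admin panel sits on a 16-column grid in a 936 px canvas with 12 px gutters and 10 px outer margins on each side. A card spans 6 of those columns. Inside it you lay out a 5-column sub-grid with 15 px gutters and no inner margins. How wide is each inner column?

Subtract both margins: 936 − 2·10 = 916 px.
16c + 15·12 = 916 → 16c = 736 → c = 46 px.
6-column span = 6·46 + 5·12 = 336 px.
5d + 4·15 = 336 → 5d = 276 → d = 55.2 px.

55.2 px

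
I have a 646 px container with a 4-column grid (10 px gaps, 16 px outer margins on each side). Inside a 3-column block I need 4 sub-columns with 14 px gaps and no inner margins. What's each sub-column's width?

104 px

Inside the margins: 646 − 32 = 614 px.
614 − 3·10 = 584; ÷4 gives c = 146 px.
Span of 3: 3·146 + 2·10 = 438 + 20 = 458 px.
Subtracting 3 gaps of 14 leaves 416 for 4 columns, so d = 104 px.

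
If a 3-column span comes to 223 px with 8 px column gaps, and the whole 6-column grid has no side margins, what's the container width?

454 px

3 columns + 2 column gaps: 3c + 2·8 = 223.
3c = 223 − 16 = 207, so c = 69 px.
Summing: 414 + 40 = 454 px.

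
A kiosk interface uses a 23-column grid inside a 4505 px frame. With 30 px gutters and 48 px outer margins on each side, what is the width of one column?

163 px

Inside the margins: 4505 − 96 = 4409 px.
23c + 22·30 = 4409 → 23c = 3749 → c = 163 px.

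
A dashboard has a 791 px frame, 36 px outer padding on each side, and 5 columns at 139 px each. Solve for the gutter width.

6 px

Take off 72 px of margins, leaving 719 px.
Columns use 695 px, leaving 24 px across 4 gutters = 6 px each.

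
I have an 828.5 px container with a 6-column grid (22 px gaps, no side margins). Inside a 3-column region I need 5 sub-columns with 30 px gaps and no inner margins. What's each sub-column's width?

56.65 px

6 columns + 5 gaps: 6c + 5·22 = 828.5.
6c = 828.5 − 110 = 718.5, so c = 119.75 px.
Span of 3: 3·119.75 + 2·22 = 359.25 + 44 = 403.25 px.
5d + 4·30 = 403.25 → 5d = 283.25 → d = 56.65 px.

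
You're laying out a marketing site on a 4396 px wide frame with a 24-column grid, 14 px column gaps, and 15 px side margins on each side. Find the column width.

168.5 px

Content width = 4396 − 2·15 = 4366 px.
4366 − 23·14 = 4044; ÷24 gives c = 168.5 px.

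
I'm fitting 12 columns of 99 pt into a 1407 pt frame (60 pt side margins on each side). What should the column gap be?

9 pt

Content width = 1407 − 2·60 = 1287 pt.
12·99 + 11g = 1287 → 11g = 99 → g = 9 pt.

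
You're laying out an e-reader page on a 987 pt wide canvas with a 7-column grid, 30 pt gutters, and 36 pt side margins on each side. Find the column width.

Take off 72 pt of margins, leaving 915 pt.
Subtracting 6 gutters of 30 leaves 735 for 7 columns, so c = 105 pt.

105 pt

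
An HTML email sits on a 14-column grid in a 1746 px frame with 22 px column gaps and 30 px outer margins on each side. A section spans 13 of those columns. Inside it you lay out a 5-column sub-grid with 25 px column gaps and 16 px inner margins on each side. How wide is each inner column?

286.4 px

Subtract both margins: 1746 − 2·30 = 1686 px.
14 columns + 13 column gaps: 14c + 13·22 = 1686.
14c = 1686 − 286 = 1400, so c = 100 px.
13 columns plus 12 column gaps: 1300 + 264 = 1564 px.
Inner content = 1564 − 2·16 = 1532 px.
5d + 4·25 = 1532 → 5d = 1432 → d = 286.4 px.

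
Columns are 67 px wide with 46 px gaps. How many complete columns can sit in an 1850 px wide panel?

16 columns

Each extra column adds 67 + 46 = 113 px.
(1850 + 46) / 113 = 16.78, so 16 columns fit.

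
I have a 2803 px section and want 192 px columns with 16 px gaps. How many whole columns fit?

13 columns

Each extra column adds 192 + 16 = 208 px.
(2803 + 16) / 208 = 13.55, so 13 columns fit.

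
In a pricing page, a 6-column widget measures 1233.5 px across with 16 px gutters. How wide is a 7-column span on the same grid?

1441.75 px

1233.5 − 5·16 = 1153.5; ÷6 gives c = 192.25 px.
Span of 7: 7·192.25 + 6·16 = 1345.75 + 96 = 1441.75 px.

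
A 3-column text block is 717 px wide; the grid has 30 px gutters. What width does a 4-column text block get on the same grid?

Subtracting 2 gutters of 30 leaves 657 for 3 columns, so c = 219 px.
Span of 4: 4·219 + 3·30 = 876 + 90 = 966 px.

966 px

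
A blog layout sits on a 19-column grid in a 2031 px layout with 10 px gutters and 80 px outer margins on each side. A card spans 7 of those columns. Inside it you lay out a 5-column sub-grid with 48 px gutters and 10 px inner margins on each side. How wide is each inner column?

94.2 px

Inside the margins: 2031 − 160 = 1871 px.
Subtracting 18 gutters of 10 leaves 1691 for 19 columns, so c = 89 px.
7 columns plus 6 gutters: 623 + 60 = 683 px.
Inner content = 683 − 2·10 = 663 px.
5d + 4·48 = 663 → 5d = 471 → d = 94.2 px.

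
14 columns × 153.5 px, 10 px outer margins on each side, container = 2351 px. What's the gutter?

14 px

Inside the margins: 2351 − 20 = 2331 px.
14·153.5 + 13g = 2331 → 13g = 182 → g = 14 px.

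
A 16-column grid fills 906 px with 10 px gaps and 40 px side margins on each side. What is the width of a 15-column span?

773.75 px

Content width = 906 − 2·40 = 826 px.
16c + 15·10 = 826 → 16c = 676 → c = 42.25 px.
15-column span = 15·42.25 + 14·10 = 773.75 px.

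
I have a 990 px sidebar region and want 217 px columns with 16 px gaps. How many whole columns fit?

4 columns

k columns need k·217 + (k−1)·16 = k·233 − 16.
k·233 − 16 ≤ 990 → k ≤ 1006 / 233 ≈ 4.32, so k = 4.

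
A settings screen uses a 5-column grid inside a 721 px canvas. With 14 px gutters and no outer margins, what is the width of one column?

5c + 4·14 = 721 → 5c = 665 → c = 133 px.

133 px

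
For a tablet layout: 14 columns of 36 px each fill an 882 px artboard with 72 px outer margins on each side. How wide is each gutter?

18 px

Content width = 882 − 2·72 = 738 px.
14·36 + 13g = 738 → 13g = 234 → g = 18 px.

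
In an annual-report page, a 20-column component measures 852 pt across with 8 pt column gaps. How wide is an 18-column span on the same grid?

766 pt

20c + 19·8 = 852 → 20c = 700 → c = 35 pt.
18 columns plus 17 column gaps: 630 + 136 = 766 pt.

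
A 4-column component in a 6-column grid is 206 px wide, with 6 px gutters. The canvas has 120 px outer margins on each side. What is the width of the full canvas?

Subtracting 3 gutters of 6 leaves 188 for 4 columns, so c = 47 px.
Canvas = 2·120 + 6·47 + 5·6 = 240 + 282 + 30 = 552 px.

552 px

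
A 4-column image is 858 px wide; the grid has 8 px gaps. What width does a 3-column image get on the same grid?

641.5 px

858 − 3·8 = 834; ÷4 gives c = 208.5 px.
3 columns plus 2 gaps: 625.5 + 16 = 641.5 px.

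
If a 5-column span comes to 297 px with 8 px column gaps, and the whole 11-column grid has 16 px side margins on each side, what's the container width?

695 px

Subtracting 4 column gaps of 8 leaves 265 for 5 columns, so c = 53 px.
Total width: 2·16 + 11·53 + 10·8 = 695 px.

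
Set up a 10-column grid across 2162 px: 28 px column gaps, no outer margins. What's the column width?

2162 − 9·28 = 1910; ÷10 gives c = 191 px.

191 px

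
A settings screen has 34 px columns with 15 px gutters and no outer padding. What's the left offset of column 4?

147 px

Before column 4: 3 columns + 3 gutters.
Offset = 3·(34 + 15) = 3·49 = 147 px.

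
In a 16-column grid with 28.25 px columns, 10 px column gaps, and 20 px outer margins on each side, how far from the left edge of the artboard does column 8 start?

Column 8 starts at margin + 7·(column + gutter) = 20 + 7·38.25 = 287.75 px.

287.75 px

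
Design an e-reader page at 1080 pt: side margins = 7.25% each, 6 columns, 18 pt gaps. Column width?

Each margin = 7.25% of 1080 = 78.3 pt; content = 1080 − 2·78.3 = 923.4 pt.
Subtracting 5 gaps of 18 leaves 833.4 for 6 columns, so c = 138.9 pt.

138.9 pt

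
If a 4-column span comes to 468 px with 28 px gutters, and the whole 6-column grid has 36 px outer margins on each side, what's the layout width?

788 px

4c + 3·28 = 468 → 4c = 384 → c = 96 px.
Adding margins, columns and gutters: 72 + 576 + 140 = 788 px.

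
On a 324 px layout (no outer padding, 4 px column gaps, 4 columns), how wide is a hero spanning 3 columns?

Subtracting 3 column gaps of 4 leaves 312 for 4 columns, so c = 78 px.
3-column span = 3·78 + 2·4 = 242 px.

242 px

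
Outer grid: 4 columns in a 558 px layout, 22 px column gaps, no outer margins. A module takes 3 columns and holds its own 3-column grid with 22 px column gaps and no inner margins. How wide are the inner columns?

4 columns + 3 column gaps: 4c + 3·22 = 558.
4c = 558 − 66 = 492, so c = 123 px.
3 columns plus 2 column gaps: 369 + 44 = 413 px.
3 columns + 2 column gaps: 3d + 2·22 = 413.
3d = 413 − 44 = 369, so d = 123 px.

123 px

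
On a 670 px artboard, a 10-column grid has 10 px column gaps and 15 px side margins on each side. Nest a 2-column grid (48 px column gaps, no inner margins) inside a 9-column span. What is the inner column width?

Subtract both margins: 670 − 2·15 = 640 px.
10c + 9·10 = 640 → 10c = 550 → c = 55 px.
Span of 9: 9·55 + 8·10 = 495 + 80 = 575 px.
2 columns + 1 column gap: 2d + 1·48 = 575.
2d = 575 − 48 = 527, so d = 263.5 px.

263.5 px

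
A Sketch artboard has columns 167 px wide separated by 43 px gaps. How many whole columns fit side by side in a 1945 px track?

k columns need k·167 + (k−1)·43 = k·210 − 43.
k·210 − 43 ≤ 1945 → k ≤ 1988 / 210 ≈ 9.47, so k = 9.

9 columns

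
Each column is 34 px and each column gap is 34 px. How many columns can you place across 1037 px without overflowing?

15 columns

15 columns: 15·34 + 14·34 = 986 px ≤ 1037.
16 columns: 1054 px > 1037. So 15.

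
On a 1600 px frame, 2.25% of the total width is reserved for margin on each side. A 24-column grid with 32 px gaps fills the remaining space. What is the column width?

Margins: 2.25% × 1600 = 36 px each, so content = 1600 − 72 = 1528 px.
24 columns + 23 gaps: 24c + 23·32 = 1528.
24c = 1528 − 736 = 792, so c = 33 px.

33 px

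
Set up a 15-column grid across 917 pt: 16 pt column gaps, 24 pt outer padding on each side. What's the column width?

Take off 48 pt of margins, leaving 869 pt.
Subtracting 14 column gaps of 16 leaves 645 for 15 columns, so c = 43 pt.

43 pt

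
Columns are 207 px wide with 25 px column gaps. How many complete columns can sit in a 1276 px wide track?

5 columns

Each extra column adds 207 + 25 = 232 px.
(1276 + 25) / 232 = 5.61, so 5 columns fit.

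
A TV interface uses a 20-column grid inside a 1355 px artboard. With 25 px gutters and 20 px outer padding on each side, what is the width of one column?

Inside the margins: 1355 − 40 = 1315 px.
20c + 19·25 = 1315 → 20c = 840 → c = 42 px.

42 px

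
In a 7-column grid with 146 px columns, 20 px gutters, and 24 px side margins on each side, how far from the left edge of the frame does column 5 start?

688 px

Before column 5: the margin + 4 columns + 4 gutters.
Offset = 24 + 4·(146 + 20) = 24 + 664 = 688 px.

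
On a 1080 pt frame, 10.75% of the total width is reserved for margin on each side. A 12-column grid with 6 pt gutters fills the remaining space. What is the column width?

Margins: 10.75% × 1080 = 116.1 pt each, so content = 1080 − 232.2 = 847.8 pt.
847.8 − 11·6 = 781.8; ÷12 gives c = 65.15 pt.

65.15 pt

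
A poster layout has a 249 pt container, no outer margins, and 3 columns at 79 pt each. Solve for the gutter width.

6 pt

3 columns take 3·79 = 237 pt; remaining 12 splits into 2 gutters.
g = 12 / 2 = 6 pt.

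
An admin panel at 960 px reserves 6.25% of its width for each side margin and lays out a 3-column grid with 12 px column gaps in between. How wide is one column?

272 px

Margins: 6.25% × 960 = 60 px each, so content = 960 − 120 = 840 px.
3 columns + 2 column gaps: 3c + 2·12 = 840.
3c = 840 − 24 = 816, so c = 272 px.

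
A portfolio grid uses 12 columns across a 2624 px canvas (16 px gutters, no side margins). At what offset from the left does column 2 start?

220 px

12 columns + 11 gutters: 12c + 11·16 = 2624.
12c = 2624 − 176 = 2448, so c = 204 px.
Before column 2: 1 column + 1 gutter.
Offset = 1·(204 + 16) = 1·220 = 220 px.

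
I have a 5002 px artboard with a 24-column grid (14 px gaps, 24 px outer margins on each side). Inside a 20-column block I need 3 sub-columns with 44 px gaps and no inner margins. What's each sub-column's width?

Subtract both margins: 5002 − 2·24 = 4954 px.
24c + 23·14 = 4954 → 24c = 4632 → c = 193 px.
20-column span = 20·193 + 19·14 = 4126 px.
Subtracting 2 gaps of 44 leaves 4038 for 3 columns, so d = 1346 px.

1346 px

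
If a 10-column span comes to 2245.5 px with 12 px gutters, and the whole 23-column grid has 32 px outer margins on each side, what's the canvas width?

Subtracting 9 gutters of 12 leaves 2137.5 for 10 columns, so c = 213.75 px.
Adding margins, columns and gutters: 64 + 4916.25 + 264 = 5244.25 px.

5244.25 px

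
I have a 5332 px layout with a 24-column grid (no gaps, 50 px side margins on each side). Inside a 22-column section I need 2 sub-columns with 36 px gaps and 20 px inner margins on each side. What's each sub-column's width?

Take off 100 px of margins, leaving 5232 px.
5232 / 24 = 218 px per column.
With no gaps, 22 columns span 22·218 = 4796 px.
Inner content = 4796 − 2·20 = 4756 px.
2 columns + 1 gap: 2d + 1·36 = 4756.
2d = 4756 − 36 = 4720, so d = 2360 px.

2360 px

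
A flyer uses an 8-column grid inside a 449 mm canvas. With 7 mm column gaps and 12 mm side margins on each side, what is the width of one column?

Subtract both margins: 449 − 2·12 = 425 mm.
425 − 7·7 = 376; ÷8 gives c = 47 mm.

47 mm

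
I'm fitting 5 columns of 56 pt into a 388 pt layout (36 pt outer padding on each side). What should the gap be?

Subtract both margins: 388 − 2·36 = 316 pt.
5 columns take 5·56 = 280 pt; remaining 36 splits into 4 gaps.
g = 36 / 4 = 9 pt.

9 pt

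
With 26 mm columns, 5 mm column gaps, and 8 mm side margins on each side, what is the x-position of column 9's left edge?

Each column+gutter stride is 31 mm; 8 of them past the 8 mm margin is 8 + 248 = 256 mm.

256 mm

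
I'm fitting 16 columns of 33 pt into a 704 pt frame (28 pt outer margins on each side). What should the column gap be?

8 pt

Subtract both margins: 704 − 2·28 = 648 pt.
16·33 + 15g = 648 → 15g = 120 → g = 8 pt.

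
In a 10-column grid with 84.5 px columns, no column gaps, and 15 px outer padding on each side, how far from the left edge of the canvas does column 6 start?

437.5 px

Before column 6: the margin + 5 columns + 5 column gaps.
Offset = 15 + 5·(84.5 + 0) = 15 + 422.5 = 437.5 px.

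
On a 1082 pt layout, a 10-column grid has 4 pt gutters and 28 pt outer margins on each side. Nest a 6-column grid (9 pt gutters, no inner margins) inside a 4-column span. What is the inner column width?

60.5 pt

Inside the margins: 1082 − 56 = 1026 pt.
10 columns + 9 gutters: 10c + 9·4 = 1026.
10c = 1026 − 36 = 990, so c = 99 pt.
4 columns plus 3 gutters: 396 + 12 = 408 pt.
Subtracting 5 gutters of 9 leaves 363 for 6 columns, so d = 60.5 pt.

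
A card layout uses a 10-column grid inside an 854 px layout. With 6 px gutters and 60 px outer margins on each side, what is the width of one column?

Content width = 854 − 2·60 = 734 px.
10c + 9·6 = 734 → 10c = 680 → c = 68 px.

68 px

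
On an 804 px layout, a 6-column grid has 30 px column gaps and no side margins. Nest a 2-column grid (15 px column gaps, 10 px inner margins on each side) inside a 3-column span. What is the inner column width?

804 − 5·30 = 654; ÷6 gives c = 109 px.
3-column span = 3·109 + 2·30 = 387 px.
Inner content = 387 − 2·10 = 367 px.
2d + 1·15 = 367 → 2d = 352 → d = 176 px.

176 px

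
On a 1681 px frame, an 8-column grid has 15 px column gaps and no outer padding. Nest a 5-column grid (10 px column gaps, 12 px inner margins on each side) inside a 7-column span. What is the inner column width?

Subtracting 7 column gaps of 15 leaves 1576 for 8 columns, so c = 197 px.
7-column span = 7·197 + 6·15 = 1469 px.
Inner content = 1469 − 2·12 = 1445 px.
5d + 4·10 = 1445 → 5d = 1405 → d = 281 px.

281 px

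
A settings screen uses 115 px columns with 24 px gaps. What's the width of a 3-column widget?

3 columns plus 2 gaps: 345 + 48 = 393 px.

393 px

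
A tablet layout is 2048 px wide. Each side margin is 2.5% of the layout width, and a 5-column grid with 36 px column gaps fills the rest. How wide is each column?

2048 × (1 − 2·2.5%) = 2048 × 95% = 1945.6 px for the columns.
Subtracting 4 column gaps of 36 leaves 1801.6 for 5 columns, so c = 360.32 px.

360.32 px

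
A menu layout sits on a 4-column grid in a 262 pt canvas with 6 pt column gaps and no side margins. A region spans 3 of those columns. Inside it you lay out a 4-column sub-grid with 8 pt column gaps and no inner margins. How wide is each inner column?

262 − 3·6 = 244; ÷4 gives c = 61 pt.
Span of 3: 3·61 + 2·6 = 183 + 12 = 195 pt.
4d + 3·8 = 195 → 4d = 171 → d = 42.75 pt.

42.75 pt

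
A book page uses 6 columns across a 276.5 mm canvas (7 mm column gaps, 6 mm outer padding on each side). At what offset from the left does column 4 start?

141.75 mm

Inside the margins: 276.5 − 12 = 264.5 mm.
6c + 5·7 = 264.5 → 6c = 229.5 → c = 38.25 mm.
Before column 4: the margin + 3 columns + 3 column gaps.
Offset = 6 + 3·(38.25 + 7) = 6 + 135.75 = 141.75 mm.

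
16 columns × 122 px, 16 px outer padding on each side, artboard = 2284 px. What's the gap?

20 px

Subtract both margins: 2284 − 2·16 = 2252 px.
16·122 + 15g = 2252 → 15g = 300 → g = 20 px.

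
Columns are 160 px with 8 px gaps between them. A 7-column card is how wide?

1168 px

7-column span = 7·160 + 6·8 = 1168 px.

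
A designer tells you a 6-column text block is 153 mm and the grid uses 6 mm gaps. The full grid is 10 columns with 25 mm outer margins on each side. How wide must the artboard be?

309 mm

6 columns + 5 gaps: 6c + 5·6 = 153.
6c = 153 − 30 = 123, so c = 20.5 mm.
Total width: 2·25 + 10·20.5 + 9·6 = 309 mm.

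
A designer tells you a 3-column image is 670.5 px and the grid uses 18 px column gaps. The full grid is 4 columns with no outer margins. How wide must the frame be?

900 px

670.5 − 2·18 = 634.5; ÷3 gives c = 211.5 px.
Summing: 846 + 54 = 900 px.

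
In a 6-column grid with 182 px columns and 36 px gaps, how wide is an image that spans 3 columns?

Span of 3: 3·182 + 2·36 = 546 + 72 = 618 px.

618 px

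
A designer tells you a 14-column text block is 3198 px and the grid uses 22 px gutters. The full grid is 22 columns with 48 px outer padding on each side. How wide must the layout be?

14 columns + 13 gutters: 14c + 13·22 = 3198.
14c = 3198 − 286 = 2912, so c = 208 px.
Adding margins, columns and gutters: 96 + 4576 + 462 = 5134 px.

5134 px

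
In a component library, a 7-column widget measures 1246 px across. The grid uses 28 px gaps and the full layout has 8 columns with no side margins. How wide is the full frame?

7 columns + 6 gaps: 7c + 6·28 = 1246.
7c = 1246 − 168 = 1078, so c = 154 px.
Total width: 8·154 + 7·28 = 1428 px.

1428 px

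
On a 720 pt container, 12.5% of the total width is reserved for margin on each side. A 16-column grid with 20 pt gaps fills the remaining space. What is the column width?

15 pt

Margins: 12.5% × 720 = 90 pt each, so content = 720 − 180 = 540 pt.
540 − 15·20 = 240; ÷16 gives c = 15 pt.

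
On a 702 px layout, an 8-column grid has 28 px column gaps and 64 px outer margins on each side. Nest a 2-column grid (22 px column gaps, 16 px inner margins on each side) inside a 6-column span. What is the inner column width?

184.75 px

Take off 128 px of margins, leaving 574 px.
8c + 7·28 = 574 → 8c = 378 → c = 47.25 px.
6 columns plus 5 column gaps: 283.5 + 140 = 423.5 px.
Inner content = 423.5 − 2·16 = 391.5 px.
391.5 − 1·22 = 369.5; ÷2 gives d = 184.75 px.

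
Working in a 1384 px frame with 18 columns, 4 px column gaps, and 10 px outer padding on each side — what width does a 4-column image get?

Content width = 1384 − 2·10 = 1364 px.
18c + 17·4 = 1364 → 18c = 1296 → c = 72 px.
4-column span = 4·72 + 3·4 = 300 px.

300 px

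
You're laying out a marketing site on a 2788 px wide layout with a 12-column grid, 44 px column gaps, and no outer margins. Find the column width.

Subtracting 11 column gaps of 44 leaves 2304 for 12 columns, so c = 192 px.

192 px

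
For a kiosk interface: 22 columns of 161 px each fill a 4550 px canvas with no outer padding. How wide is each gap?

48 px

22 columns take 22·161 = 3542 px; remaining 1008 splits into 21 gaps.
g = 1008 / 21 = 48 px.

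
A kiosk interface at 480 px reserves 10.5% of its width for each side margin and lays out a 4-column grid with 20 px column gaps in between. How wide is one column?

Each margin = 10.5% of 480 = 50.4 px; content = 480 − 2·50.4 = 379.2 px.
379.2 − 3·20 = 319.2; ÷4 gives c = 79.8 px.

79.8 px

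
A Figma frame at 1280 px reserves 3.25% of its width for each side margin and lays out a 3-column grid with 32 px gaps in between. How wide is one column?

377.6 px

Each margin = 3.25% of 1280 = 41.6 px; content = 1280 − 2·41.6 = 1196.8 px.
1196.8 − 2·32 = 1132.8; ÷3 gives c = 377.6 px.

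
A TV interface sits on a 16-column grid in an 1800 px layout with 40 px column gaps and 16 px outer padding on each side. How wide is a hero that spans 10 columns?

Inside the margins: 1800 − 32 = 1768 px.
1768 − 15·40 = 1168; ÷16 gives c = 73 px.
10 columns plus 9 column gaps: 730 + 360 = 1090 px.

1090 px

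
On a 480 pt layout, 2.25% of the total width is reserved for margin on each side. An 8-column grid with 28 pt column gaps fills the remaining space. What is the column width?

32.8 pt

Margins: 2.25% × 480 = 10.8 pt each, so content = 480 − 21.6 = 458.4 pt.
8 columns + 7 column gaps: 8c + 7·28 = 458.4.
8c = 458.4 − 196 = 262.4, so c = 32.8 pt.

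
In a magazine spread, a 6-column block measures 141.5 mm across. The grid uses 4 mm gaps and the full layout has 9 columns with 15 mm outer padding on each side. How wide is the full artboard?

141.5 − 5·4 = 121.5; ÷6 gives c = 20.25 mm.
Adding margins, columns and gutters: 30 + 182.25 + 32 = 244.25 mm.

244.25 mm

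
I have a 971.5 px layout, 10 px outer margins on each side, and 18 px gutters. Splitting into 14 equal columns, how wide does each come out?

Take off 20 px of margins, leaving 951.5 px.
Subtracting 13 gutters of 18 leaves 717.5 for 14 columns, so c = 51.25 px.

51.25 px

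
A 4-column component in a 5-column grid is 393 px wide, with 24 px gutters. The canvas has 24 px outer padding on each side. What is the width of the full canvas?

393 − 3·24 = 321; ÷4 gives c = 80.25 px.
Adding margins, columns and gutters: 48 + 401.25 + 96 = 545.25 px.

545.25 px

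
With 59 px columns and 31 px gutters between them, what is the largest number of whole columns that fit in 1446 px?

k columns need k·59 + (k−1)·31 = k·90 − 31.
k·90 − 31 ≤ 1446 → k ≤ 1477 / 90 ≈ 16.41, so k = 16.

16 columns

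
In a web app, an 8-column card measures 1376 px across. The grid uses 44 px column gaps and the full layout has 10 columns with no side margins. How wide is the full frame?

1731 px

8c + 7·44 = 1376 → 8c = 1068 → c = 133.5 px.
Total width: 10·133.5 + 9·44 = 1731 px.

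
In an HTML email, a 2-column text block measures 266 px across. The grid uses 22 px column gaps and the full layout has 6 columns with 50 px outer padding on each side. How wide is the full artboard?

942 px

2c + 1·22 = 266 → 2c = 244 → c = 122 px.
Adding margins, columns and gutters: 100 + 732 + 110 = 942 px.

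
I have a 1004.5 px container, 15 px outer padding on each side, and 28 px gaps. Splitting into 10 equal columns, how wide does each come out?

72.25 px

Inside the margins: 1004.5 − 30 = 974.5 px.
974.5 − 9·28 = 722.5; ÷10 gives c = 72.25 px.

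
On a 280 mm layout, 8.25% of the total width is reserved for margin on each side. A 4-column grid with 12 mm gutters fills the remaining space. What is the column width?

49.45 mm

280 × (1 − 2·8.25%) = 280 × 83.5% = 233.8 mm for the columns.
4c + 3·12 = 233.8 → 4c = 197.8 → c = 49.45 mm.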